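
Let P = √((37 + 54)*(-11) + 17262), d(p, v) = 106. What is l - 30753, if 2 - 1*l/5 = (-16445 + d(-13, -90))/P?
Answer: -30743 + 81695*√16261/16261 ≈ -30102.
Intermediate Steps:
P = √16261 (P = √(91*(-11) + 17262) = √(-1001 + 17262) = √16261 ≈ 127.52)
l = 10 + 81695*√16261/16261 (l = 10 - 5*(-16445 + 106)/(√16261) = 10 - (-81695)*√16261/16261 = 10 + 81695*√16261/16261 ≈ 650.65)
l - 30753 = (10 + 81695*√16261/16261) - 30753 = -30743 + 81695*√16261/16261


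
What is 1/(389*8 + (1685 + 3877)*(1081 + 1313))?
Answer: 1/13318540 ≈ 7.5083e-8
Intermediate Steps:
1/(389*8 + (1685 + 3877)*(1081 + 1313)) = 1/(3112 + 5562*2394) = 1/(3112 + 13315428) = 1/13318540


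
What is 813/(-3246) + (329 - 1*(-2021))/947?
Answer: 2286063/1024654 ≈ 2.2311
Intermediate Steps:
813/(-3246) + (329 - 1*(-2021))/947 = 813*(-1/3246) + (329 + 2021)*(1/947) = -271/1082 + 2350*(1/947) = -271/1082 + 2350/947 = 2286063/1024654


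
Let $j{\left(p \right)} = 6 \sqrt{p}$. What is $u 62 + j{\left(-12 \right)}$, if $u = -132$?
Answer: $-8184 + 12 i \sqrt{3} \approx -8184.0 + 20.785 i$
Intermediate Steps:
$u 62 + j{\left(-12 \right)} = \left(-132\right) 62 + 6 \sqrt{-12} = -8184 + 6 \cdot 2 i \sqrt{3} = -8184 + 12 i \sqrt{3}$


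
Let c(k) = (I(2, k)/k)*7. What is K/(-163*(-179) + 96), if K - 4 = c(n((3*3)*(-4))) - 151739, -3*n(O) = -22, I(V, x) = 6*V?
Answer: -1668959/322003 ≈ -5.1831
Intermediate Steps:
n(O) = 22/3 (n(O) = -1/3*(-22) = 22/3)
c(k) = 84/k (c(k) = ((6*2)/k)*7 = (12/k)*7 = 84/k)
K = -1668959/11 (K = 4 + (84/(22/3) - 151739) = 4 + (84*(3/22) - 151739) = 4 + (126/11 - 151739) = 4 - 1669003/11 = -1668959/11 ≈ -1.5172e+5)
K/(-163*(-179) + 96) = -1668959/(11*(-163*(-179) + 96)) = -1668959/(11*(29177 + 96)) = -1668959/11/29273 = -1668959/11*1/29273 = -1668959/322003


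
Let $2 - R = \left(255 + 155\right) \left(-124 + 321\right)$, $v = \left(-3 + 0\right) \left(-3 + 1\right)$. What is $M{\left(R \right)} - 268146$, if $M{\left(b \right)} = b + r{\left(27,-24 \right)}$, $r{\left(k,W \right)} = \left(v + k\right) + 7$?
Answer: $-348874$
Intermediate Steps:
$v = 6$ ($v = \left(-3\right) \left(-2\right) = 6$)
$r{\left(k,W \right)} = 13 + k$ ($r{\left(k,W \right)} = \left(6 + k\right) + 7 = 13 + k$)
$R = -80768$ ($R = 2 - \left(255 + 155\right) \left(-124 + 321\right) = 2 - 410 \cdot 197 = 2 - 80770 = -80768$)
$M{\left(b \right)} = 40 + b$ ($M{\left(b \right)} = b + \left(13 + 27\right) = b + 40 = 40 + b$)
$M{\left(R \right)} - 268146 = \left(40 - 80768\right) - 268146 = -80728 - 268146 = -348874$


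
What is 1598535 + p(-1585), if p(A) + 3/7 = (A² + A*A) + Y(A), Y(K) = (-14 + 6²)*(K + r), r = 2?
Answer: 46117110/7 ≈ 6.5882e+6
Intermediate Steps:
Y(K) = 44 + 22*K (Y(K) = (-14 + 6²)*(K + 2) = (-14 + 36)*(2 + K) = 22*(2 + K) = 44 + 22*K)
p(A) = 305/7 + 2*A² + 22*A (p(A) = -3/7 + ((A² + A*A) + (44 + 22*A)) = -3/7 + ((A² + A²) + (44 + 22*A)) = -3/7 + (2*A² + (44 + 22*A)) = -3/7 + (44 + 2*A² + 22*A) = 305/7 + 2*A² + 22*A)
1598535 + p(-1585) = 1598535 + (305/7 + 2*(-1585)² + 22*(-1585)) = 1598535 + (305/7 + 2*2512225 - 34870) = 1598535 + (305/7 + 5024450 - 34870) = 1598535 + 34927365/7 = 46117110/7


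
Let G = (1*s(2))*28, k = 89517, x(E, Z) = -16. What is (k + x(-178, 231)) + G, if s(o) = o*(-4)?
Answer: 89277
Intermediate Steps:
s(o) = -4*o
G = -224 (G = (1*(-4*2))*28 = (1*(-8))*28 = -8*28 = -224)
(k + x(-178, 231)) + G = (89517 - 16) - 224 = 89501 - 224 = 89277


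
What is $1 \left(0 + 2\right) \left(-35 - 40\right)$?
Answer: $-150$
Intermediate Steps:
$1 \left(0 + 2\right) \left(-35 - 40\right) = 1 \cdot 2 \left(-75\right) = 2 \left(-75\right) = -150$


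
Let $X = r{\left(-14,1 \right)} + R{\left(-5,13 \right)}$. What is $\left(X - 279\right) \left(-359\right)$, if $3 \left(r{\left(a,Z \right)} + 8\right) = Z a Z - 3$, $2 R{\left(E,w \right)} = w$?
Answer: $\frac{616403}{6} \approx 1.0273 \cdot 10^{5}$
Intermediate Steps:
$R{\left(E,w \right)} = \frac{w}{2}$
$r{\left(a,Z \right)} = -9 + \frac{a Z^{2}}{3}$ ($r{\left(a,Z \right)} = -8 + \frac{Z a Z - 3}{3} = -8 + \frac{a Z^{2} - 3}{3} = -8 + \frac{-3 + a Z^{2}}{3} = -8 + \left(-1 + \frac{a Z^{2}}{3}\right) = -9 + \frac{a Z^{2}}{3}$)
$X = - \frac{43}{6}$ ($X = \left(-9 + \frac{1}{3} \left(-14\right) 1^{2}\right) + \frac{1}{2} \cdot 13 = \left(-9 + \frac{1}{3} \left(-14\right) 1\right) + \frac{13}{2} = \left(-9 - \frac{14}{3}\right) + \frac{13}{2} = - \frac{41}{3} + \frac{13}{2} = - \frac{43}{6} \approx -7.1667$)
$\left(X - 279\right) \left(-359\right) = \left(- \frac{43}{6} - 279\right) \left(-359\right) = \left(- \frac{1717}{6}\right) \left(-359\right) = \frac{616403}{6}$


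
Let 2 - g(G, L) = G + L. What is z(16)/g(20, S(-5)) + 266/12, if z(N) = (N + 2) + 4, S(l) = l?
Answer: 1597/78 ≈ 20.474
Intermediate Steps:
z(N) = 6 + N (z(N) = (2 + N) + 4 = 6 + N)
g(G, L) = 2 - G - L (g(G, L) = 2 - (G + L) = 2 + (-G - L) = 2 - G - L)
z(16)/g(20, S(-5)) + 266/12 = (6 + 16)/(2 - 1*20 - 1*(-5)) + 266/12 = 22/(2 - 20 + 5) + 266*(1/12) = 22/(-13) + 133/6 = 22*(-1/13) + 133/6 = -22/13 + 133/6 = 1597/78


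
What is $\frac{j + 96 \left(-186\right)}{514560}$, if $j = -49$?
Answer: $- \frac{3581}{102912} \approx -0.034797$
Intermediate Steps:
$\frac{j + 96 \left(-186\right)}{514560} = \frac{-49 + 96 \left(-186\right)}{514560} = \left(-49 - 17856\right) \frac{1}{514560} = \left(-17905\right) \frac{1}{514560} = - \frac{3581}{102912}$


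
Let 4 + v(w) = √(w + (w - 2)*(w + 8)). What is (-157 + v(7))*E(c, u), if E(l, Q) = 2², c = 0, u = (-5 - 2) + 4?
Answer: -644 + 4*√82 ≈ -607.78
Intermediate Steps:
u = -3 (u = -7 + 4 = -3)
E(l, Q) = 4
v(w) = -4 + √(w + (-2 + w)*(8 + w)) (v(w) = -4 + √(w + (w - 2)*(w + 8)) = -4 + √(w + (-2 + w)*(8 + w)))
(-157 + v(7))*E(c, u) = (-157 + (-4 + √(-16 + 7² + 7*7)))*4 = (-157 + (-4 + √(-16 + 49 + 49)))*4 = (-157 + (-4 + √82))*4 = (-161 + √82)*4 = -644 + 4*√82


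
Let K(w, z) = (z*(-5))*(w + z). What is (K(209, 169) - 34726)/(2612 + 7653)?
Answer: -354136/10265 ≈ -34.499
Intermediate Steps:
K(w, z) = -5*z*(w + z) (K(w, z) = (-5*z)*(w + z) = -5*z*(w + z))
(K(209, 169) - 34726)/(2612 + 7653) = (-5*169*(209 + 169) - 34726)/(2612 + 7653) = (-5*169*378 - 34726)/10265 = (-319410 - 34726)*(1/10265) = -354136*1/10265 = -354136/10265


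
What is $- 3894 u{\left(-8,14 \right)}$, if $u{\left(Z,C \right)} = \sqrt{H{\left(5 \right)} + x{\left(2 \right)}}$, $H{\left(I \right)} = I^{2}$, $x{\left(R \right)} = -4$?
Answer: $- 3894 \sqrt{21} \approx -17845.0$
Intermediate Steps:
$u{\left(Z,C \right)} = \sqrt{21}$ ($u{\left(Z,C \right)} = \sqrt{5^{2} - 4} = \sqrt{25 - 4} = \sqrt{21}$)
$- 3894 u{\left(-8,14 \right)} = - 3894 \sqrt{21}$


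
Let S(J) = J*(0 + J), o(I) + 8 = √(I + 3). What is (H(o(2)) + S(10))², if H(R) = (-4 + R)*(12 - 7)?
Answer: 1725 + 400*√5 ≈ 2619.4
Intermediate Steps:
o(I) = -8 + √(3 + I) (o(I) = -8 + √(I + 3) = -8 + √(3 + I))
H(R) = -20 + 5*R (H(R) = (-4 + R)*5 = -20 + 5*R)
S(J) = J² (S(J) = J*J = J²)
(H(o(2)) + S(10))² = ((-20 + 5*(-8 + √(3 + 2))) + 10²)² = ((-20 + 5*(-8 + √5)) + 100)² = ((-20 + (-40 + 5*√5)) + 100)² = ((-60 + 5*√5) + 100)² = (40 + 5*√5)²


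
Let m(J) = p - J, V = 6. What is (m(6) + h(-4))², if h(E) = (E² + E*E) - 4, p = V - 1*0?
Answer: 784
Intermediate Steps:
p = 6 (p = 6 - 1*0 = 6 + 0 = 6)
h(E) = -4 + 2*E² (h(E) = (E² + E²) - 4 = 2*E² - 4 = -4 + 2*E²)
m(J) = 6 - J
(m(6) + h(-4))² = ((6 - 1*6) + (-4 + 2*(-4)²))² = ((6 - 6) + (-4 + 2*16))² = (0 + (-4 + 32))² = (0 + 28)² = 28² = 784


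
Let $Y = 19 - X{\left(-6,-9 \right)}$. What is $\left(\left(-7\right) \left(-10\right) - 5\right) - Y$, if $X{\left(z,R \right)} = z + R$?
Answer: $31$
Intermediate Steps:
$X{\left(z,R \right)} = R + z$
$Y = 34$ ($Y = 19 - \left(-9 - 6\right) = 19 - -15 = 19 + 15 = 34$)
$\left(\left(-7\right) \left(-10\right) - 5\right) - Y = \left(\left(-7\right) \left(-10\right) - 5\right) - 34 = \left(70 - 5\right) - 34 = 65 - 34 = 31$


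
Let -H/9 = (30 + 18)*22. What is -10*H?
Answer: 95040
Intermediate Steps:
H = -9504 (H = -9*(30 + 18)*22 = -432*22 = -9*1056 = -9504)
-10*H = -10*(-9504) = 95040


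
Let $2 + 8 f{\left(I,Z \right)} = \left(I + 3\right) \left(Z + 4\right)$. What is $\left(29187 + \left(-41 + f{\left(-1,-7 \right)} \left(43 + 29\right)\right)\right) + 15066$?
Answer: $44140$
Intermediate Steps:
$f{\left(I,Z \right)} = - \frac{1}{4} + \frac{\left(3 + I\right) \left(4 + Z\right)}{8}$ ($f{\left(I,Z \right)} = - \frac{1}{4} + \frac{\left(I + 3\right) \left(Z + 4\right)}{8} = - \frac{1}{4} + \frac{\left(3 + I\right) \left(4 + Z\right)}{8}$)
$\left(29187 + \left(-41 + f{\left(-1,-7 \right)} \left(43 + 29\right)\right)\right) + 15066 = \left(29187 + \left(-41 + \left(\frac{5}{4} + \frac{1}{2} \left(-1\right) + \frac{3}{8} \left(-7\right) + \frac{1}{8} \left(-1\right) \left(-7\right)\right) \left(43 + 29\right)\right)\right) + 15066 = \left(29187 + \left(-41 + \left(\frac{5}{4} - \frac{1}{2} - \frac{21}{8} + \frac{7}{8}\right) 72\right)\right) + 15066 = \left(29187 - 113\right) + 15066 = 29074 + 15066 = 44140$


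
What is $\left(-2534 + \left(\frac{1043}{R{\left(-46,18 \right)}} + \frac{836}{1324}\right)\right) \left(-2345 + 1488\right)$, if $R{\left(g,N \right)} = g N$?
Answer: $\frac{595324042501}{274068} \approx 2.1722 \cdot 10^{6}$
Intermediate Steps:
$R{\left(g,N \right)} = N g$
$\left(-2534 + \left(\frac{1043}{R{\left(-46,18 \right)}} + \frac{836}{1324}\right)\right) \left(-2345 + 1488\right) = \left(-2534 + \left(\frac{1043}{18 \left(-46\right)} + \frac{836}{1324}\right)\right) \left(-2345 + 1488\right) = \left(-2534 + \left(\frac{1043}{-828} + 836 \cdot \frac{1}{1324}\right)\right) \left(-857\right) = \left(-2534 + \left(1043 \left(- \frac{1}{828}\right) + \frac{209}{331}\right)\right) \left(-857\right) = \left(-2534 + \left(- \frac{1043}{828} + \frac{209}{331}\right)\right) \left(-857\right) = \left(-2534 - \frac{172181}{274068}\right) \left(-857\right) = \left(- \frac{694660493}{274068}\right) \left(-857\right) = \frac{595324042501}{274068}$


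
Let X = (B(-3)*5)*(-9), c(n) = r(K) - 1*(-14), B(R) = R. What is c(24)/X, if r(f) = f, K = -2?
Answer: 4/45 ≈ 0.088889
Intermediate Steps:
c(n) = 12 (c(n) = -2 - 1*(-14) = -2 + 14 = 12)
X = 135 (X = -3*5*(-9) = -15*(-9) = 135)
c(24)/X = 12/135 = 12*(1/135) = 4/45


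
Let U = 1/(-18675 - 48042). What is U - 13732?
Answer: -916157845/66717 ≈ -13732.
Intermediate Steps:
U = -1/66717 (U = 1/(-66717) = -1/66717 ≈ -1.4989e-5)
U - 13732 = -1/66717 - 13732 = -916157845/66717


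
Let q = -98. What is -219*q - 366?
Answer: 21096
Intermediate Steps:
-219*q - 366 = -219*(-98) - 366 = 21462 - 366 = 21096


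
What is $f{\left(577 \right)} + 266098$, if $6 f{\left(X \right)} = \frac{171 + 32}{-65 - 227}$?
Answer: $\frac{466203493}{1752} \approx 2.661 \cdot 10^{5}$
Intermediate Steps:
$f{\left(X \right)} = - \frac{203}{1752}$ ($f{\left(X \right)} = \frac{\left(171 + 32\right) \frac{1}{-65 - 227}}{6} = \frac{203 \frac{1}{-292}}{6} = \frac{203 \left(- \frac{1}{292}\right)}{6} = \frac{1}{6} \left(- \frac{203}{292}\right) = - \frac{203}{1752}$)
$f{\left(577 \right)} + 266098 = - \frac{203}{1752} + 266098 = \frac{466203493}{1752}$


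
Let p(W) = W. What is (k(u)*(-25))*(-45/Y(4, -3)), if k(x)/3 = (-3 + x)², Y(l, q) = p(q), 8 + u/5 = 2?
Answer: -1225125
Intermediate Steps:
u = -30 (u = -40 + 5*2 = -40 + 10 = -30)
Y(l, q) = q
k(x) = 3*(-3 + x)²
(k(u)*(-25))*(-45/Y(4, -3)) = ((3*(-3 - 30)²)*(-25))*(-45/(-3)) = ((3*(-33)²)*(-25))*(-45*(-⅓)) = ((3*1089)*(-25))*15 = (3267*(-25))*15 = -81675*15 = -1225125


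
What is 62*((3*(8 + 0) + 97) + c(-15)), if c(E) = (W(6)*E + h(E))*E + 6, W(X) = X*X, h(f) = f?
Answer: 524024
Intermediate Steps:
W(X) = X²
c(E) = 6 + 37*E² (c(E) = (6²*E + E)*E + 6 = (36*E + E)*E + 6 = (37*E)*E + 6 = 37*E² + 6 = 6 + 37*E²)
62*((3*(8 + 0) + 97) + c(-15)) = 62*((3*(8 + 0) + 97) + (6 + 37*(-15)²)) = 62*((3*8 + 97) + (6 + 37*225)) = 62*((24 + 97) + (6 + 8325)) = 62*(121 + 8331) = 62*8452 = 524024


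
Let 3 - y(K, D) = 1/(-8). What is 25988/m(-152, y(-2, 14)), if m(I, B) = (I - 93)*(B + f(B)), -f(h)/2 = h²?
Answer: 831616/128625 ≈ 6.4654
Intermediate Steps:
f(h) = -2*h²
y(K, D) = 25/8 (y(K, D) = 3 - 1/(-8) = 3 - 1*(-⅛) = 3 + ⅛ = 25/8)
m(I, B) = (-93 + I)*(B - 2*B²) (m(I, B) = (I - 93)*(B - 2*B²) = (-93 + I)*(B - 2*B²))
25988/m(-152, y(-2, 14)) = 25988/((25*(-93 - 152 + 186*(25/8) - 2*25/8*(-152))/8)) = 25988/((25*(-93 - 152 + 2325/4 + 950)/8)) = 25988/(((25/8)*(5145/4))) = 25988/(128625/32) = 25988*(32/128625) = 831616/128625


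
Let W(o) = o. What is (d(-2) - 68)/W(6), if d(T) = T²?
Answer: -32/3 ≈ -10.667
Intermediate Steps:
(d(-2) - 68)/W(6) = ((-2)² - 68)/6 = (4 - 68)*(⅙) = -64*⅙ = -32/3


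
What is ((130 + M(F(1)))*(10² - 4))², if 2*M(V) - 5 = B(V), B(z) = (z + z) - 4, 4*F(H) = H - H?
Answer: 156950784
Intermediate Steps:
F(H) = 0 (F(H) = (H - H)/4 = (¼)*0 = 0)
B(z) = -4 + 2*z (B(z) = 2*z - 4 = -4 + 2*z)
M(V) = ½ + V (M(V) = 5/2 + (-4 + 2*V)/2 = 5/2 + (-2 + V) = ½ + V)
((130 + M(F(1)))*(10² - 4))² = ((130 + (½ + 0))*(10² - 4))² = ((130 + ½)*(100 - 4))² = ((261/2)*96)² = 12528² = 156950784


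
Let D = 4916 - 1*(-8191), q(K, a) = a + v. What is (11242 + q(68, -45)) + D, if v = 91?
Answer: 24395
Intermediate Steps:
q(K, a) = 91 + a (q(K, a) = a + 91 = 91 + a)
D = 13107 (D = 4916 + 8191 = 13107)
(11242 + q(68, -45)) + D = (11242 + (91 - 45)) + 13107 = (11242 + 46) + 13107 = 11288 + 13107 = 24395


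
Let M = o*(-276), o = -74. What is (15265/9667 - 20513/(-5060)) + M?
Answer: 999315908551/48915020 ≈ 20430.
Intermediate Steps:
M = 20424 (M = -74*(-276) = 20424)
(15265/9667 - 20513/(-5060)) + M = (15265/9667 - 20513/(-5060)) + 20424 = (15265*(1/9667) - 20513*(-1/5060)) + 20424 = (15265/9667 + 20513/5060) + 20424 = 275540071/48915020 + 20424 = 999315908551/48915020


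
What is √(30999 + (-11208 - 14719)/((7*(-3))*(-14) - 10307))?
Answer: √3108224585882/10013 ≈ 176.07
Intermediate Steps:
√(30999 + (-11208 - 14719)/((7*(-3))*(-14) - 10307)) = √(30999 - 25927/(-21*(-14) - 10307)) = √(30999 - 25927/(294 - 10307)) = √(30999 - 25927/(-10013)) = √(30999 - 25927*(-1/10013)) = √(30999 + 25927/10013) = √(310418914/10013) = √3108224585882/10013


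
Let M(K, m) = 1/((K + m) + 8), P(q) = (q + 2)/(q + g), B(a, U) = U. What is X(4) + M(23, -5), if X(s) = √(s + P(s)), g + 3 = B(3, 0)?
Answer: 1/26 + √10 ≈ 3.2007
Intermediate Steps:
g = -3 (g = -3 + 0 = -3)
P(q) = (2 + q)/(-3 + q) (P(q) = (q + 2)/(q - 3) = (2 + q)/(-3 + q))
M(K, m) = 1/(8 + K + m)
X(s) = √(s + (2 + s)/(-3 + s))
X(4) + M(23, -5) = √((2 + 4 + 4*(-3 + 4))/(-3 + 4)) + 1/(8 + 23 - 5) = √((2 + 4 + 4*1)/1) + 1/26 = √(1*(2 + 4 + 4)) + 1/26 = √(1*10) + 1/26 = √10 + 1/26 = 1/26 + √10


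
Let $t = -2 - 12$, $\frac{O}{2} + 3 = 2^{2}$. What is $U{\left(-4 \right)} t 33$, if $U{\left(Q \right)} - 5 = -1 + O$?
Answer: $-2772$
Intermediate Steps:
$O = 2$ ($O = -6 + 2 \cdot 2^{2} = -6 + 2 \cdot 4 = -6 + 8 = 2$)
$t = -14$ ($t = -2 - 12 = -14$)
$U{\left(Q \right)} = 6$ ($U{\left(Q \right)} = 5 + \left(-1 + 2\right) = 5 + 1 = 6$)
$U{\left(-4 \right)} t 33 = 6 \left(-14\right) 33 = \left(-84\right) 33 = -2772$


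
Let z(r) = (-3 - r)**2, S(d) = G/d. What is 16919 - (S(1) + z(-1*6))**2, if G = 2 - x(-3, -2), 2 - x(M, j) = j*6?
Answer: 16910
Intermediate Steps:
x(M, j) = 2 - 6*j (x(M, j) = 2 - j*6 = 2 - 6*j)
G = -12 (G = 2 - (2 - 6*(-2)) = 2 - (2 + 12) = 2 - 1*14 = 2 - 14 = -12)
S(d) = -12/d
16919 - (S(1) + z(-1*6))**2 = 16919 - (-12/1 + (3 - 1*6)**2)**2 = 16919 - (-12*1 + (3 - 6)**2)**2 = 16919 - (-12 + (-3)**2)**2 = 16919 - (-12 + 9)**2 = 16919 - 1*(-3)**2 = 16919 - 1*9 = 16919 - 9 = 16910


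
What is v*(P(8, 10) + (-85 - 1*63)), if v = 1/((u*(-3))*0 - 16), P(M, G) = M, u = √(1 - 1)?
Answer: 35/4 ≈ 8.7500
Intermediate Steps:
u = 0 (u = √0 = 0)
v = -1/16 (v = 1/((0*(-3))*0 - 16) = 1/(0*0 - 16) = 1/(0 - 16) = 1/(-16) = -1/16 ≈ -0.062500)
v*(P(8, 10) + (-85 - 1*63)) = -(8 + (-85 - 1*63))/16 = -(8 + (-85 - 63))/16 = -(8 - 148)/16 = -1/16*(-140) = 35/4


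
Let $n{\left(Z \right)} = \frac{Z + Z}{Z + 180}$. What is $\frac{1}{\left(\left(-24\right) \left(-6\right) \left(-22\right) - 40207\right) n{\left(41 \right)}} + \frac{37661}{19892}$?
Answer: $\frac{66973182809}{35375435500} \approx 1.8932$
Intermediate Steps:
$n{\left(Z \right)} = \frac{2 Z}{180 + Z}$
$\frac{1}{\left(\left(-24\right) \left(-6\right) \left(-22\right) - 40207\right) n{\left(41 \right)}} + \frac{37661}{19892} = \frac{1}{\left(\left(-24\right) \left(-6\right) \left(-22\right) - 40207\right) 2 \cdot 41 \frac{1}{180 + 41}} + \frac{37661}{19892} = \frac{1}{\left(144 \left(-22\right) - 40207\right) 2 \cdot 41 \cdot \frac{1}{221}} + 37661 \cdot \frac{1}{19892} = \frac{1}{\left(-3168 - 40207\right) 2 \cdot 41 \cdot \frac{1}{221}} + \frac{37661}{19892} = \frac{1}{\left(-43375\right) \frac{82}{221}} + \frac{37661}{19892} = \left(- \frac{1}{43375}\right) \frac{221}{82} + \frac{37661}{19892} = - \frac{221}{3556750} + \frac{37661}{19892} = \frac{66973182809}{35375435500}$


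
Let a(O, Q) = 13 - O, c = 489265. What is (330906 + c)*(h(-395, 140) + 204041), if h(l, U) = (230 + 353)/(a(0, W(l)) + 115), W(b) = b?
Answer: 21421087569101/128 ≈ 1.6735e+11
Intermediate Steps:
h(l, U) = 583/128 (h(l, U) = (230 + 353)/((13 - 1*0) + 115) = 583/((13 + 0) + 115) = 583/(13 + 115) = 583/128)
(330906 + c)*(h(-395, 140) + 204041) = (330906 + 489265)*(583/128 + 204041) = 820171*(26117831/128) = 21421087569101/128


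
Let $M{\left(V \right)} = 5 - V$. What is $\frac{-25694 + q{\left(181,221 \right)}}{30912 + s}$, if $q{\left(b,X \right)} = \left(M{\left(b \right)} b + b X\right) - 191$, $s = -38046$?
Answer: $\frac{8870}{3567} \approx 2.4867$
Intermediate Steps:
$q{\left(b,X \right)} = -191 + X b + b \left(5 - b\right)$ ($q{\left(b,X \right)} = \left(\left(5 - b\right) b + b X\right) - 191 = \left(b \left(5 - b\right) + X b\right) - 191 = \left(X b + b \left(5 - b\right)\right) - 191 = -191 + X b + b \left(5 - b\right)$)
$\frac{-25694 + q{\left(181,221 \right)}}{30912 + s} = \frac{-25694 - \left(-39810 + 181 \left(-5 + 181\right)\right)}{30912 - 38046} = \frac{-25694 - \left(-39810 + 31856\right)}{-7134} = \left(-25694 - -7954\right) \left(- \frac{1}{7134}\right) = \left(-25694 + 7954\right) \left(- \frac{1}{7134}\right) = \left(-17740\right) \left(- \frac{1}{7134}\right) = \frac{8870}{3567}$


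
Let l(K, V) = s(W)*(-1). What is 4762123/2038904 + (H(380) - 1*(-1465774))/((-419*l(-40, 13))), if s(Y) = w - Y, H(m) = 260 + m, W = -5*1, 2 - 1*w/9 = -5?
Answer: 781389944693/14523113192 ≈ 53.803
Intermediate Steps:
w = 63 (w = 18 - 9*(-5) = 18 + 45 = 63)
W = -5
s(Y) = 63 - Y
l(K, V) = -68 (l(K, V) = (63 - 1*(-5))*(-1) = (63 + 5)*(-1) = 68*(-1) = -68)
4762123/2038904 + (H(380) - 1*(-1465774))/((-419*l(-40, 13))) = 4762123/2038904 + ((260 + 380) - 1*(-1465774))/((-419*(-68))) = 4762123*(1/2038904) + (640 + 1465774)/28492 = 4762123/2038904 + 1466414*(1/28492) = 4762123/2038904 + 733207/14246 = 781389944693/14523113192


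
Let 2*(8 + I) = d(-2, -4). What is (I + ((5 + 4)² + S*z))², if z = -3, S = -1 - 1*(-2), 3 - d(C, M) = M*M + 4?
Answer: 15129/4 ≈ 3782.3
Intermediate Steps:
d(C, M) = -1 - M² (d(C, M) = 3 - (M*M + 4) = 3 - (M² + 4) = 3 - (4 + M²) = 3 + (-4 - M²) = -1 - M²)
S = 1 (S = -1 + 2 = 1)
I = -33/2 (I = -8 + (-1 - 1*(-4)²)/2 = -8 + (-1 - 1*16)/2 = -8 + (-1 - 16)/2 = -8 + (½)*(-17) = -8 - 17/2 = -33/2 ≈ -16.500)
(I + ((5 + 4)² + S*z))² = (-33/2 + ((5 + 4)² + 1*(-3)))² = (-33/2 + (9² - 3))² = (-33/2 + (81 - 3))² = (-33/2 + 78)² = (123/2)² = 15129/4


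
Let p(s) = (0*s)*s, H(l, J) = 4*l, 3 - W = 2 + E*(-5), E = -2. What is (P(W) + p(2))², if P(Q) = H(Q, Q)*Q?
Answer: 104976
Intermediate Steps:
W = -9 (W = 3 - (2 - 2*(-5)) = 3 - (2 + 10) = 3 - 1*12 = 3 - 12 = -9)
p(s) = 0 (p(s) = 0*s = 0)
P(Q) = 4*Q² (P(Q) = (4*Q)*Q = 4*Q²)
(P(W) + p(2))² = (4*(-9)² + 0)² = (4*81 + 0)² = (324 + 0)² = 324² = 104976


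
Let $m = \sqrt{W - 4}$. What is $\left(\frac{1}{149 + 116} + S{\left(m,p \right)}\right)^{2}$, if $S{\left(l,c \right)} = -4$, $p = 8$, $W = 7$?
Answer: $\frac{1121481}{70225} \approx 15.97$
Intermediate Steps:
$m = \sqrt{3}$ ($m = \sqrt{7 - 4} = \sqrt{3} \approx 1.732$)
$\left(\frac{1}{149 + 116} + S{\left(m,p \right)}\right)^{2} = \left(\frac{1}{149 + 116} - 4\right)^{2} = \left(\frac{1}{265} - 4\right)^{2} = \left(- \frac{1059}{265}\right)^{2} = \frac{1121481}{70225}$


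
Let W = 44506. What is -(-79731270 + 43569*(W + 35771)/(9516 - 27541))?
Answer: 13986929421/175 ≈ 7.9925e+7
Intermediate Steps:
-(-79731270 + 43569*(W + 35771)/(9516 - 27541)) = -(-79731270 + 43569*(44506 + 35771)/(9516 - 27541)) = -43569/(1/(-1830 + 80277/(-18025))) = -43569/(1/(-1830 + 80277*(-1/18025))) = -43569/(1/(-1830 - 80277/18025)) = -43569/(1/(-33066027/18025)) = -43569/(-18025/33066027) = -43569*(-33066027/18025) = 13986929421/175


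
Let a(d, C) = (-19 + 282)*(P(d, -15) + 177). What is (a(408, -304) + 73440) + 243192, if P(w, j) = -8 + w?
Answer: 468383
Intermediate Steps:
a(d, C) = 44447 + 263*d (a(d, C) = (-19 + 282)*((-8 + d) + 177) = 263*(169 + d) = 44447 + 263*d)
(a(408, -304) + 73440) + 243192 = ((44447 + 263*408) + 73440) + 243192 = ((44447 + 107304) + 73440) + 243192 = (151751 + 73440) + 243192 = 225191 + 243192 = 468383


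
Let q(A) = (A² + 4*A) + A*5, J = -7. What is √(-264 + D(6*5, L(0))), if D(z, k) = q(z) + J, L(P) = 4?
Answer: √899 ≈ 29.983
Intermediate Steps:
q(A) = A² + 9*A (q(A) = (A² + 4*A) + 5*A = A² + 9*A)
D(z, k) = -7 + z*(9 + z) (D(z, k) = z*(9 + z) - 7 = -7 + z*(9 + z))
√(-264 + D(6*5, L(0))) = √(-264 + (-7 + (6*5)*(9 + 6*5))) = √(-264 + (-7 + 30*(9 + 30))) = √(-264 + (-7 + 30*39)) = √(-264 + (-7 + 1170)) = √(-264 + 1163) = √899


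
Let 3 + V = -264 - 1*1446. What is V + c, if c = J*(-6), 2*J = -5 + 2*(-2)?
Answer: -1686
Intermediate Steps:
V = -1713 (V = -3 + (-264 - 1*1446) = -3 + (-264 - 1446) = -3 - 1710 = -1713)
J = -9/2 (J = (-5 + 2*(-2))/2 = (-5 - 4)/2 = (½)*(-9) = -9/2 ≈ -4.5000)
c = 27 (c = -9/2*(-6) = 27)
V + c = -1713 + 27 = -1686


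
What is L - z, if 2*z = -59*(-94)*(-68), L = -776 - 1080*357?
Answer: -197772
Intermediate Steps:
L = -386336 (L = -776 - 385560 = -386336)
z = -188564 (z = (-59*(-94)*(-68))/2 = (5546*(-68))/2 = (½)*(-377128) = -188564)
L - z = -386336 - 1*(-188564) = -386336 + 188564 = -197772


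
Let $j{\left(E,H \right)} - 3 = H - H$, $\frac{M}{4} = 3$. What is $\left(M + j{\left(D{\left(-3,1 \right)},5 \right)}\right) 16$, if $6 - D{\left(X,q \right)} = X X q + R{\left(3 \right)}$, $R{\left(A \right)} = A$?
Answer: $240$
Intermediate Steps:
$M = 12$ ($M = 4 \cdot 3 = 12$)
$D{\left(X,q \right)} = 3 - q X^{2}$ ($D{\left(X,q \right)} = 6 - \left(X X q + 3\right) = 6 - \left(X^{2} q + 3\right) = 6 - \left(q X^{2} + 3\right) = 6 - \left(3 + q X^{2}\right) = 3 - q X^{2}$)
$j{\left(E,H \right)} = 3$ ($j{\left(E,H \right)} = 3 + \left(H - H\right) = 3 + 0 = 3$)
$\left(M + j{\left(D{\left(-3,1 \right)},5 \right)}\right) 16 = \left(12 + 3\right) 16 = 15 \cdot 16 = 240$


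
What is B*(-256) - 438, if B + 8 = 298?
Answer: -74678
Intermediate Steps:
B = 290 (B = -8 + 298 = 290)
B*(-256) - 438 = 290*(-256) - 438 = -74240 - 438 = -74678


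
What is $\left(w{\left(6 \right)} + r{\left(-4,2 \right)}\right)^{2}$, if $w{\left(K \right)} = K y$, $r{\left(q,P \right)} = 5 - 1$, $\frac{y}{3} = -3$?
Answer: $2500$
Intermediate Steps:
$y = -9$ ($y = 3 \left(-3\right) = -9$)
$r{\left(q,P \right)} = 4$
$w{\left(K \right)} = - 9 K$ ($w{\left(K \right)} = K \left(-9\right) = - 9 K$)
$\left(w{\left(6 \right)} + r{\left(-4,2 \right)}\right)^{2} = \left(\left(-9\right) 6 + 4\right)^{2} = \left(-54 + 4\right)^{2} = \left(-50\right)^{2} = 2500$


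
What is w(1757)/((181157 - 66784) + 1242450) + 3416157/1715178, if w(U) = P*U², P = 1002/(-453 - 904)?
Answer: 328143387125961/1052666948677786 ≈ 0.31173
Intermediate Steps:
P = -1002/1357 (P = 1002/(-1357) = 1002*(-1/1357) = -1002/1357 ≈ -0.73839)
w(U) = -1002*U²/1357
w(1757)/((181157 - 66784) + 1242450) + 3416157/1715178 = (-1002/1357*1757²)/((181157 - 66784) + 1242450) + 3416157/1715178 = (-1002/1357*3087049)/(114373 + 1242450) + 3416157*(1/1715178) = -3093223098/1357/1356823 + 1138719/571726 = -3093223098/1357*1/1356823 + 1138719/571726 = -3093223098/1841208811 + 1138719/571726 = 328143387125961/1052666948677786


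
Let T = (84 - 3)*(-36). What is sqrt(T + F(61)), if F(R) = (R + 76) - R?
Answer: 2*I*sqrt(710) ≈ 53.292*I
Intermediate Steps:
F(R) = 76 (F(R) = (76 + R) - R = 76)
T = -2916 (T = 81*(-36) = -2916)
sqrt(T + F(61)) = sqrt(-2916 + 76) = sqrt(-2840) = 2*I*sqrt(710)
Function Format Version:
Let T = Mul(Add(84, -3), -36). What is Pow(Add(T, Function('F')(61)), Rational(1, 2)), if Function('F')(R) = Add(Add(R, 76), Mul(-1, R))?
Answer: Mul(2, I, Pow(710, Rational(1, 2))) ≈ Mul(53.292, I)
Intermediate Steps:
Function('F')(R) = 76 (Function('F')(R) = Add(Add(76, R), Mul(-1, R)) = 76)
T = -2916 (T = Mul(81, -36) = -2916)
Pow(Add(T, Function('F')(61)), Rational(1, 2)) = Pow(Add(-2916, 76), Rational(1, 2)) = Pow(-2840, Rational(1, 2)) = Mul(2, I, Pow(710, Rational(1, 2)))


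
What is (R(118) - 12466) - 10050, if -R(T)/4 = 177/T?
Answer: -22522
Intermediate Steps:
R(T) = -708/T
(R(118) - 12466) - 10050 = (-708/118 - 12466) - 10050 = (-708*1/118 - 12466) - 10050 = (-6 - 12466) - 10050 = -12472 - 10050 = -22522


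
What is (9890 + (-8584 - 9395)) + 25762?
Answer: 17673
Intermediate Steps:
(9890 + (-8584 - 9395)) + 25762 = (9890 - 17979) + 25762 = -8089 + 25762 = 17673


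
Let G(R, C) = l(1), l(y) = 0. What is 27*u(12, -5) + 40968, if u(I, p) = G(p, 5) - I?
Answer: 40644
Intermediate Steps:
G(R, C) = 0
u(I, p) = -I (u(I, p) = 0 - I = -I)
27*u(12, -5) + 40968 = 27*(-1*12) + 40968 = 27*(-12) + 40968 = -324 + 40968 = 40644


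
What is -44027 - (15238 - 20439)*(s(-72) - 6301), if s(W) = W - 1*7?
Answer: -33226407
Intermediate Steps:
s(W) = -7 + W (s(W) = W - 7 = -7 + W)
-44027 - (15238 - 20439)*(s(-72) - 6301) = -44027 - (15238 - 20439)*((-7 - 72) - 6301) = -44027 - (-5201)*(-79 - 6301) = -44027 - (-5201)*(-6380) = -44027 - 1*33182380 = -44027 - 33182380 = -33226407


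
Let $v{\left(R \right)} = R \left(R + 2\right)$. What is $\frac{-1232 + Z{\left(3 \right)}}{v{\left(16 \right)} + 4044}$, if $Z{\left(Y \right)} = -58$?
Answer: $- \frac{215}{722} \approx -0.29778$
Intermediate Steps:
$v{\left(R \right)} = R \left(2 + R\right)$
$\frac{-1232 + Z{\left(3 \right)}}{v{\left(16 \right)} + 4044} = \frac{-1232 - 58}{16 \left(2 + 16\right) + 4044} = - \frac{1290}{16 \cdot 18 + 4044} = - \frac{1290}{288 + 4044} = - \frac{1290}{4332} = \left(-1290\right) \frac{1}{4332} = - \frac{215}{722}$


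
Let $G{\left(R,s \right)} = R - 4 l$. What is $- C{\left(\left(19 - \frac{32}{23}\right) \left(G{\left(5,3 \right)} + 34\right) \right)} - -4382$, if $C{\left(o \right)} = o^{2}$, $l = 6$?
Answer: $- \frac{34587547}{529} \approx -65383.0$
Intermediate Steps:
$G{\left(R,s \right)} = -24 + R$ ($G{\left(R,s \right)} = R - 4 \cdot 6 = R - 24 = -24 + R$)
$- C{\left(\left(19 - \frac{32}{23}\right) \left(G{\left(5,3 \right)} + 34\right) \right)} - -4382 = - \left(\left(19 - \frac{32}{23}\right) \left(\left(-24 + 5\right) + 34\right)\right)^{2} - -4382 = - \left(\left(19 - \frac{32}{23}\right) \left(-19 + 34\right)\right)^{2} + 4382 = - \left(\left(19 - \frac{32}{23}\right) 15\right)^{2} + 4382 = - \left(\frac{405}{23} \cdot 15\right)^{2} + 4382 = - \left(\frac{6075}{23}\right)^{2} + 4382 = \left(-1\right) \frac{36905625}{529} + 4382 = - \frac{36905625}{529} + 4382 = - \frac{34587547}{529}$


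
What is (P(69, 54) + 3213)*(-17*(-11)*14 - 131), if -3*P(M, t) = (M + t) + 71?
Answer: 7829905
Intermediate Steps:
P(M, t) = -71/3 - M/3 - t/3 (P(M, t) = -((M + t) + 71)/3 = -(71 + M + t)/3 = -71/3 - M/3 - t/3)
(P(69, 54) + 3213)*(-17*(-11)*14 - 131) = ((-71/3 - 1/3*69 - 1/3*54) + 3213)*(-17*(-11)*14 - 131) = ((-71/3 - 23 - 18) + 3213)*(187*14 - 131) = (-194/3 + 3213)*(2618 - 131) = (9445/3)*2487 = 7829905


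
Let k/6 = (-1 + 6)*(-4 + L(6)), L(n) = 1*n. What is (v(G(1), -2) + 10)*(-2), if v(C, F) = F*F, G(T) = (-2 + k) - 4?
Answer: -28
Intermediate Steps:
L(n) = n
k = 60 (k = 6*((-1 + 6)*(-4 + 6)) = 6*(5*2) = 6*10 = 60)
G(T) = 54 (G(T) = (-2 + 60) - 4 = 58 - 4 = 54)
v(C, F) = F**2
(v(G(1), -2) + 10)*(-2) = ((-2)**2 + 10)*(-2) = (4 + 10)*(-2) = 14*(-2) = -28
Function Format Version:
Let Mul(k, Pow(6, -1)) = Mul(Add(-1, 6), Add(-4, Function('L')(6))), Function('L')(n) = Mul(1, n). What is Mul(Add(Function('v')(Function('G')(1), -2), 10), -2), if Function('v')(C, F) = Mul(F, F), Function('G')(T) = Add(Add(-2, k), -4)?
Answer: -28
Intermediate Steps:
Function('L')(n) = n
k = 60 (k = Mul(6, Mul(Add(-1, 6), Add(-4, 6))) = Mul(6, Mul(5, 2)) = Mul(6, 10) = 60)
Function('G')(T) = 54 (Function('G')(T) = Add(Add(-2, 60), -4) = Add(58, -4) = 54)
Function('v')(C, F) = Pow(F, 2)
Mul(Add(Function('v')(Function('G')(1), -2), 10), -2) = Mul(Add(Pow(-2, 2), 10), -2) = Mul(Add(4, 10), -2) = Mul(14, -2) = -28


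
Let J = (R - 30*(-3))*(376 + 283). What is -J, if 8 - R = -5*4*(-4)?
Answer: -11862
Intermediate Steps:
R = -72 (R = 8 - (-5*4)*(-4) = 8 - (-20)*(-4) = 8 - 1*80 = 8 - 80 = -72)
J = 11862 (J = (-72 - 30*(-3))*(376 + 283) = (-72 + 90)*659 = 18*659 = 11862)
-J = -1*11862 = -11862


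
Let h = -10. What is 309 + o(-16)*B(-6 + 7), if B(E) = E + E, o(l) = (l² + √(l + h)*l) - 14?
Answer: 793 - 32*I*√26 ≈ 793.0 - 163.17*I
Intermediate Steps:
o(l) = -14 + l² + l*√(-10 + l) (o(l) = (l² + √(l - 10)*l) - 14 = (l² + √(-10 + l)*l) - 14 = (l² + l*√(-10 + l)) - 14 = -14 + l² + l*√(-10 + l))
B(E) = 2*E
309 + o(-16)*B(-6 + 7) = 309 + (-14 + (-16)² - 16*√(-10 - 16))*(2*(-6 + 7)) = 309 + (-14 + 256 - 16*I*√26)*(2*1) = 309 + (-14 + 256 - 16*I*√26)*2 = 309 + (242 - 16*I*√26)*2 = 309 + (484 - 32*I*√26) = 793 - 32*I*√26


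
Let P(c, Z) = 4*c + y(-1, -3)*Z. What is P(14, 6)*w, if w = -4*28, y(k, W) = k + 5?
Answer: -8960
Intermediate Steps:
y(k, W) = 5 + k
w = -112
P(c, Z) = 4*Z + 4*c (P(c, Z) = 4*c + (5 - 1)*Z = 4*c + 4*Z = 4*Z + 4*c)
P(14, 6)*w = (4*6 + 4*14)*(-112) = (24 + 56)*(-112) = 80*(-112) = -8960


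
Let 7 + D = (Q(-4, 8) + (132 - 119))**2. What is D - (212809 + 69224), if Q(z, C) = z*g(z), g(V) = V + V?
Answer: -280015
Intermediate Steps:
g(V) = 2*V
Q(z, C) = 2*z**2 (Q(z, C) = z*(2*z) = 2*z**2)
D = 2018 (D = -7 + (2*(-4)**2 + (132 - 119))**2 = -7 + (2*16 + 13)**2 = -7 + (32 + 13)**2 = -7 + 45**2 = -7 + 2025 = 2018)
D - (212809 + 69224) = 2018 - (212809 + 69224) = 2018 - 1*282033 = 2018 - 282033 = -280015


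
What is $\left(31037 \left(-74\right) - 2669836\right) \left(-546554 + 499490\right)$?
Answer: $233746838736$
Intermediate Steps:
$\left(31037 \left(-74\right) - 2669836\right) \left(-546554 + 499490\right) = \left(-2296738 - 2669836\right) \left(-47064\right) = \left(-4966574\right) \left(-47064\right) = 233746838736$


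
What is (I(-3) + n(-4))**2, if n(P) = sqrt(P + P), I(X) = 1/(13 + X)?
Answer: -799/100 + 2*I*sqrt(2)/5 ≈ -7.99 + 0.56569*I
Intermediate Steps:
n(P) = sqrt(2)*sqrt(P) (n(P) = sqrt(2*P) = sqrt(2)*sqrt(P))
(I(-3) + n(-4))**2 = (1/(13 - 3) + sqrt(2)*sqrt(-4))**2 = (1/10 + sqrt(2)*(2*I))**2 = (1/10 + 2*I*sqrt(2))**2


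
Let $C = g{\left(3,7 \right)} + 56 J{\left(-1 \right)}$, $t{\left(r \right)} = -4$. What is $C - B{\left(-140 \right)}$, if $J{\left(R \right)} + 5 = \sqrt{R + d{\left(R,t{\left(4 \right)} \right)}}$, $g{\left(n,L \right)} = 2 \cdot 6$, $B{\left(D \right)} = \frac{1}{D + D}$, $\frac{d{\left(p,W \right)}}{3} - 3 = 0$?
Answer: $- \frac{75039}{280} + 112 \sqrt{2} \approx -109.6$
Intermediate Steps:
$d{\left(p,W \right)} = 9$ ($d{\left(p,W \right)} = 9 + 3 \cdot 0 = 9 + 0 = 9$)
$B{\left(D \right)} = \frac{1}{2 D}$
$g{\left(n,L \right)} = 12$
$J{\left(R \right)} = -5 + \sqrt{9 + R}$ ($J{\left(R \right)} = -5 + \sqrt{R + 9} = -5 + \sqrt{9 + R}$)
$C = -268 + 112 \sqrt{2}$ ($C = 12 + 56 \left(-5 + \sqrt{9 - 1}\right) = 12 + 56 \left(-5 + \sqrt{8}\right) = 12 + 56 \left(-5 + 2 \sqrt{2}\right) = 12 - \left(280 - 112 \sqrt{2}\right) = -268 + 112 \sqrt{2} \approx -109.61$)
$C - B{\left(-140 \right)} = \left(-268 + 112 \sqrt{2}\right) - \frac{1}{2 \left(-140\right)} = \left(-268 + 112 \sqrt{2}\right) - \frac{1}{2} \left(- \frac{1}{140}\right) = \left(-268 + 112 \sqrt{2}\right) - - \frac{1}{280} = \left(-268 + 112 \sqrt{2}\right) + \frac{1}{280} = - \frac{75039}{280} + 112 \sqrt{2}$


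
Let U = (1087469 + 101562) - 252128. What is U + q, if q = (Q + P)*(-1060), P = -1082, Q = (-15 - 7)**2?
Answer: 1570783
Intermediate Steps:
U = 936903 (U = 1189031 - 252128 = 936903)
Q = 484 (Q = (-22)**2 = 484)
q = 633880 (q = (484 - 1082)*(-1060) = -598*(-1060) = 633880)
U + q = 936903 + 633880 = 1570783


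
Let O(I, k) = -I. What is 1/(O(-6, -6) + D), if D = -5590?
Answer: -1/5584 ≈ -0.00017908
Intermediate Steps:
1/(O(-6, -6) + D) = 1/(-1*(-6) - 5590) = 1/(6 - 5590) = 1/(-5584) = -1/5584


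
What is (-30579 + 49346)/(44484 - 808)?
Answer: 18767/43676 ≈ 0.42969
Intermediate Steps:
(-30579 + 49346)/(44484 - 808) = 18767/43676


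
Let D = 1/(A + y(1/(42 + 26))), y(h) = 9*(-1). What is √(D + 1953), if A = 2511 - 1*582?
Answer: √112492830/240 ≈ 44.193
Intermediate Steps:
y(h) = -9
A = 1929 (A = 2511 - 582 = 1929)
D = 1/1920 (D = 1/(1929 - 9) = 1/1920 ≈ 0.00052083)
√(D + 1953) = √(1/1920 + 1953) = √(3749761/1920) = √112492830/240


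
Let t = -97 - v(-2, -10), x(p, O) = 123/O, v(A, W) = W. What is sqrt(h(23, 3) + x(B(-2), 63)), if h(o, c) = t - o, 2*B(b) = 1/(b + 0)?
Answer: I*sqrt(47649)/21 ≈ 10.395*I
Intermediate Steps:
B(b) = 1/(2*b) (B(b) = 1/(2*(b + 0)) = 1/(2*b))
t = -87 (t = -97 - 1*(-10) = -97 + 10 = -87)
h(o, c) = -87 - o
sqrt(h(23, 3) + x(B(-2), 63)) = sqrt((-87 - 1*23) + 123/63) = sqrt((-87 - 23) + 123*(1/63)) = sqrt(-110 + 41/21) = sqrt(-2269/21) = I*sqrt(47649)/21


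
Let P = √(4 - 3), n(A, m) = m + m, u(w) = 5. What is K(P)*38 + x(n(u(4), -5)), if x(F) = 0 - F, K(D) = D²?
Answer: 48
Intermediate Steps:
n(A, m) = 2*m
P = 1 (P = √1 = 1)
x(F) = -F
K(P)*38 + x(n(u(4), -5)) = 1²*38 - 2*(-5) = 1*38 - 1*(-10) = 38 + 10 = 48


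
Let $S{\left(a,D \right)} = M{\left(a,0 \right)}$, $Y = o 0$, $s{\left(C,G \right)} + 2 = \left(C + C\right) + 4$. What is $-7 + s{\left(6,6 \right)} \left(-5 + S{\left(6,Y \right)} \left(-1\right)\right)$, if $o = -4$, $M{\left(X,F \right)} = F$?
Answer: $-77$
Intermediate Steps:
$s{\left(C,G \right)} = 2 + 2 C$ ($s{\left(C,G \right)} = -2 + \left(\left(C + C\right) + 4\right) = -2 + \left(2 C + 4\right) = -2 + \left(4 + 2 C\right) = 2 + 2 C$)
$Y = 0$ ($Y = \left(-4\right) 0 = 0$)
$S{\left(a,D \right)} = 0$
$-7 + s{\left(6,6 \right)} \left(-5 + S{\left(6,Y \right)} \left(-1\right)\right) = -7 + \left(2 + 2 \cdot 6\right) \left(-5 + 0 \left(-1\right)\right) = -7 + \left(2 + 12\right) \left(-5 + 0\right) = -7 + 14 \left(-5\right) = -7 - 70 = -77$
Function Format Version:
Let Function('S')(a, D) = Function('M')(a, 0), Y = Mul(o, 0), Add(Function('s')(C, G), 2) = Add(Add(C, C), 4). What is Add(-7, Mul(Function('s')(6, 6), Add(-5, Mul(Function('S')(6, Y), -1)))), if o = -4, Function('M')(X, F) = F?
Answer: -77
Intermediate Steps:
Function('s')(C, G) = Add(2, Mul(2, C)) (Function('s')(C, G) = Add(-2, Add(Add(C, C), 4)) = Add(-2, Add(Mul(2, C), 4)) = Add(-2, Add(4, Mul(2, C))) = Add(2, Mul(2, C)))
Y = 0 (Y = Mul(-4, 0) = 0)
Function('S')(a, D) = 0
Add(-7, Mul(Function('s')(6, 6), Add(-5, Mul(Function('S')(6, Y), -1)))) = Add(-7, Mul(Add(2, Mul(2, 6)), Add(-5, Mul(0, -1)))) = Add(-7, Mul(Add(2, 12), Add(-5, 0))) = Add(-7, Mul(14, -5)) = Add(-7, -70) = -77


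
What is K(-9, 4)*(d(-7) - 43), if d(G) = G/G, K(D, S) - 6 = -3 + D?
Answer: 252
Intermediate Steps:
K(D, S) = 3 + D (K(D, S) = 6 + (-3 + D) = 3 + D)
d(G) = 1
K(-9, 4)*(d(-7) - 43) = (3 - 9)*(1 - 43) = -6*(-42) = 252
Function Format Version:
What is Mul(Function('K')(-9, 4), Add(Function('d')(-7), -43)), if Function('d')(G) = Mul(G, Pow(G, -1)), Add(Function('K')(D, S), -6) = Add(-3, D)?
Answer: 252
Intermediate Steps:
Function('K')(D, S) = Add(3, D) (Function('K')(D, S) = Add(6, Add(-3, D)) = Add(3, D))
Function('d')(G) = 1
Mul(Function('K')(-9, 4), Add(Function('d')(-7), -43)) = Mul(Add(3, -9), Add(1, -43)) = Mul(-6, -42) = 252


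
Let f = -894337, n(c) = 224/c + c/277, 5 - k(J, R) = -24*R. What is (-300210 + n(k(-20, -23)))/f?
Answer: 45487880247/135509047903 ≈ 0.33568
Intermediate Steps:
k(J, R) = 5 + 24*R (k(J, R) = 5 - (-24)*R = 5 + 24*R)
n(c) = 224/c + c/277 (n(c) = 224/c + c*(1/277) = 224/c + c/277)
(-300210 + n(k(-20, -23)))/f = (-300210 + (224/(5 + 24*(-23)) + (5 + 24*(-23))/277))/(-894337) = (-300210 + (224/(5 - 552) + (5 - 552)/277))*(-1/894337) = (-300210 + (224/(-547) + (1/277)*(-547)))*(-1/894337) = (-300210 + (224*(-1/547) - 547/277))*(-1/894337) = (-300210 + (-224/547 - 547/277))*(-1/894337) = (-300210 - 361257/151519)*(-1/894337) = -45487880247/151519*(-1/894337) = 45487880247/135509047903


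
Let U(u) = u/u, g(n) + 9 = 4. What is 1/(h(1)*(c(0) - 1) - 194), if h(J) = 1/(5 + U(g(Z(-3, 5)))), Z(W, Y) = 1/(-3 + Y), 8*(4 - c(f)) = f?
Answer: -2/387 ≈ -0.0051680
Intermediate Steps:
c(f) = 4 - f/8
g(n) = -5 (g(n) = -9 + 4 = -5)
U(u) = 1
h(J) = 1/6 (h(J) = 1/(5 + 1) = 1/6)
1/(h(1)*(c(0) - 1) - 194) = 1/(((4 - 1/8*0) - 1)/6 - 194) = 1/(((4 + 0) - 1)/6 - 194) = 1/((4 - 1)/6 - 194) = 1/((1/6)*3 - 194) = 1/(1/2 - 194) = 1/(-387/2) = -2/387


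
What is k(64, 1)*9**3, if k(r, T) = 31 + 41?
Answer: 52488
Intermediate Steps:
k(r, T) = 72
k(64, 1)*9**3 = 72*9**3 = 72*729 = 52488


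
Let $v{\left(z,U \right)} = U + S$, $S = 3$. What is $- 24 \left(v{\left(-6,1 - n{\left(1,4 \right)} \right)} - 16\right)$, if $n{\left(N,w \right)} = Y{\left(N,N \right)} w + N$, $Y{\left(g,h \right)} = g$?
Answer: $408$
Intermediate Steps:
$n{\left(N,w \right)} = N + N w$ ($n{\left(N,w \right)} = N w + N = N + N w$)
$v{\left(z,U \right)} = 3 + U$ ($v{\left(z,U \right)} = U + 3 = 3 + U$)
$- 24 \left(v{\left(-6,1 - n{\left(1,4 \right)} \right)} - 16\right) = - 24 \left(\left(3 + \left(1 - 1 \left(1 + 4\right)\right)\right) - 16\right) = - 24 \left(\left(3 + \left(1 - 1 \cdot 5\right)\right) - 16\right) = - 24 \left(\left(3 + \left(1 - 5\right)\right) - 16\right) = - 24 \left(\left(3 - 4\right) - 16\right) = - 24 \left(-1 - 16\right) = \left(-24\right) \left(-17\right) = 408$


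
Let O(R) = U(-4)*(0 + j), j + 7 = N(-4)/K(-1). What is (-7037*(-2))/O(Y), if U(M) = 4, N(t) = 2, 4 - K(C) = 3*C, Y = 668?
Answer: -49259/94 ≈ -524.03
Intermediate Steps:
K(C) = 4 - 3*C
j = -47/7 (j = -7 + 2/(4 - 3*(-1)) = -7 + 2/(4 + 3) = -7 + 2/7 = -47/7 ≈ -6.7143)
O(R) = -188/7 (O(R) = 4*(0 - 47/7) = 4*(-47/7) = -188/7)
(-7037*(-2))/O(Y) = (-7037*(-2))/(-188/7) = 14074*(-7/188) = -49259/94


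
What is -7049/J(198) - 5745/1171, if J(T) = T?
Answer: -9391889/231858 ≈ -40.507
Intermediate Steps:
-7049/J(198) - 5745/1171 = -7049/198 - 5745/1171 = -9391889/231858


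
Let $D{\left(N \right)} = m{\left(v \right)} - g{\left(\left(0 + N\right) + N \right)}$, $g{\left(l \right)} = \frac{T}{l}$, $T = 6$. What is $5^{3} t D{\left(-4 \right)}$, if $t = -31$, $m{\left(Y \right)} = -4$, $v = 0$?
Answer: $\frac{50375}{4} \approx 12594.0$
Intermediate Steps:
$g{\left(l \right)} = \frac{6}{l}$
$D{\left(N \right)} = -4 - \frac{3}{N}$ ($D{\left(N \right)} = -4 - \frac{6}{\left(0 + N\right) + N} = -4 - \frac{6}{N + N} = -4 - \frac{6}{2 N} = -4 - 6 \frac{1}{2 N} = -4 - \frac{3}{N}$)
$5^{3} t D{\left(-4 \right)} = 5^{3} \left(-31\right) \left(-4 - \frac{3}{-4}\right) = 125 \left(-31\right) \left(-4 - - \frac{3}{4}\right) = - 3875 \left(-4 + \frac{3}{4}\right) = \left(-3875\right) \left(- \frac{13}{4}\right) = \frac{50375}{4}$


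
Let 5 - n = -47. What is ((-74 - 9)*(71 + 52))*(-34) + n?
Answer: 347158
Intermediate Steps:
n = 52 (n = 5 - 1*(-47) = 5 + 47 = 52)
((-74 - 9)*(71 + 52))*(-34) + n = ((-74 - 9)*(71 + 52))*(-34) + 52 = -83*123*(-34) + 52 = -10209*(-34) + 52 = 347106 + 52 = 347158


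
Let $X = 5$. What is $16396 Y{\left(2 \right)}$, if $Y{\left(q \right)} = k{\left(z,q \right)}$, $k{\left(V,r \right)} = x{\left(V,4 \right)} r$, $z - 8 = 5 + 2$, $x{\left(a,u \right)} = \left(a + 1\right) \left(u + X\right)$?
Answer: $4722048$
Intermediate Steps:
$x{\left(a,u \right)} = \left(1 + a\right) \left(5 + u\right)$ ($x{\left(a,u \right)} = \left(a + 1\right) \left(u + 5\right) = \left(1 + a\right) \left(5 + u\right)$)
$z = 15$ ($z = 8 + \left(5 + 2\right) = 8 + 7 = 15$)
$k{\left(V,r \right)} = r \left(9 + 9 V\right)$ ($k{\left(V,r \right)} = \left(5 + 4 + 5 V + V 4\right) r = \left(5 + 4 + 5 V + 4 V\right) r = \left(9 + 9 V\right) r = r \left(9 + 9 V\right)$)
$Y{\left(q \right)} = 144 q$ ($Y{\left(q \right)} = 9 q \left(1 + 15\right) = 9 q 16 = 144 q$)
$16396 Y{\left(2 \right)} = 16396 \cdot 144 \cdot 2 = 16396 \cdot 288 = 4722048$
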